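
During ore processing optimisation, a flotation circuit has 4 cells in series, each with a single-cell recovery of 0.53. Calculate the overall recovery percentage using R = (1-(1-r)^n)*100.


95.1203%

Complement of single-cell recovery:
1 - r = 1 - 0.53 = 0.47
Raise to power n:
(1 - r)^4 = 0.47^4 = 0.04879681
Overall recovery:
R = (1 - 0.04879681) * 100
= 95.1203%


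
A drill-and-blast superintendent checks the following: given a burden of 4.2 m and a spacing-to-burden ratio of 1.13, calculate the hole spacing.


4.746 m

Spacing = burden * ratio
= 4.2 * 1.13
= 4.746 m


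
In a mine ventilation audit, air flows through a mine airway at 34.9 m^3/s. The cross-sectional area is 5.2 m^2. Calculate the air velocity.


6.7115 m/s

Velocity = flow rate / cross-sectional area
= 34.9 / 5.2
= 6.7115 m/s


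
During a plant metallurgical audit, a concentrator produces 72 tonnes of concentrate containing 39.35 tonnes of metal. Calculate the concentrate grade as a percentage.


Grade = (metal in concentrate / concentrate mass) * 100
= (39.35 / 72) * 100
= 0.5465277778 * 100
= 54.6528%

54.6528%


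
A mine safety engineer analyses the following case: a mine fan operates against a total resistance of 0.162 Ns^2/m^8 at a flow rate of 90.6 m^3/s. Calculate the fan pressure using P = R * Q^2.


1329.7543 Pa

Compute Q^2:
Q^2 = 90.6^2 = 8208.36
Compute pressure:
P = R * Q^2 = 0.162 * 8208.36
= 1329.7543 Pa


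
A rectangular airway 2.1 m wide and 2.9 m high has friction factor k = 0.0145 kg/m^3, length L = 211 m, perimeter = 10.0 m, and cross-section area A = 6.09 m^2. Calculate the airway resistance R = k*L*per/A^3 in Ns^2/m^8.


0.1355 Ns^2/m^8

Compute the numerator:
k * L * per = 0.0145 * 211 * 10.0
= 30.595
Compute the denominator:
A^3 = 6.09^3 = 225.866529
Resistance:
R = 30.595 / 225.866529
= 0.1355 Ns^2/m^8


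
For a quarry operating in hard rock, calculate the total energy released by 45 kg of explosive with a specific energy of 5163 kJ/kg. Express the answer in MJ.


Energy = mass * specific_energy / 1000
= 45 * 5163 / 1000
= 232335 / 1000
= 232.335 MJ

232.335 MJ


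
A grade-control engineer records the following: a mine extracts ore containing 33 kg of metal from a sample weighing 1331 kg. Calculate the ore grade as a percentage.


Ore grade = (metal mass / ore mass) * 100
= (33 / 1331) * 100
= 0.02479338843 * 100
= 2.4793%

2.4793%


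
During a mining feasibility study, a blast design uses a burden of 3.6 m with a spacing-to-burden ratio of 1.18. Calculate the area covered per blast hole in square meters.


15.2928 m^2

First, find the spacing:
Spacing = burden * ratio = 3.6 * 1.18
= 4.248 m
Then, calculate the area:
Area = burden * spacing = 3.6 * 4.248
= 15.2928 m^2


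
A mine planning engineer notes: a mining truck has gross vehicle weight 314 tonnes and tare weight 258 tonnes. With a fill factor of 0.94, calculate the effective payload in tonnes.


Maximum payload = gross - tare
= 314 - 258 = 56 tonnes
Effective payload = max payload * fill factor
= 56 * 0.94
= 52.64 tonnes

52.64 tonnes


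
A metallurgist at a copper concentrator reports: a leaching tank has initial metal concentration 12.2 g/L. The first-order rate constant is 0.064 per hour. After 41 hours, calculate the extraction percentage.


Compute the exponent:
-k * t = -0.064 * 41 = -2.624
Remaining concentration:
C = 12.2 * exp(-2.624)
= 12.2 * 0.07251223302
= 0.8846492429 g/L
Extracted = 12.2 - 0.8846492429 = 11.31535076 g/L
Extraction % = 11.31535076 / 12.2 * 100
= 92.7488%

92.7488%


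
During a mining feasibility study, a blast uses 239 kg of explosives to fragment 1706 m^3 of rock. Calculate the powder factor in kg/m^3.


Powder factor = explosive mass / rock volume
= 239 / 1706
= 0.1401 kg/m^3

0.1401 kg/m^3


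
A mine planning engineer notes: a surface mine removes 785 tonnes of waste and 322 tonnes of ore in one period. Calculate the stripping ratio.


Stripping ratio = waste tonnage / ore tonnage
= 785 / 322
= 2.4379

2.4379


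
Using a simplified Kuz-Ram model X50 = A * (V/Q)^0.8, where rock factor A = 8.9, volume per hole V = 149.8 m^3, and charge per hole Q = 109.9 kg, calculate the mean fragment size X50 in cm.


Compute V/Q:
V/Q = 149.8 / 109.9 = 1.363057325
Raise to the power 0.8:
(V/Q)^0.8 = 1.363057325^0.8 = 1.281183382
Multiply by A:
X50 = 8.9 * 1.281183382
= 11.4025 cm

11.4025 cm


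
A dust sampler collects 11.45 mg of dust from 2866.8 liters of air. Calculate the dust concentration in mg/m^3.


Convert liters to m^3: 1 m^3 = 1000 L
Concentration = mass / volume * 1000
= 11.45 / 2866.8 * 1000
= 0.003994000279 * 1000
= 3.994 mg/m^3

3.994 mg/m^3


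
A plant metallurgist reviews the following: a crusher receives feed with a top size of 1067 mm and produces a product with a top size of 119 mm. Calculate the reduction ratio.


8.9664

Reduction ratio = feed size / product size
= 1067 / 119
= 8.9664


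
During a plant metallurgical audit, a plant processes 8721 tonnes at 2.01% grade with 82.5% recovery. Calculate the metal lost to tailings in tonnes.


30.6761 tonnes

Total metal in feed:
= 8721 * 2.01 / 100 = 175.2921 tonnes
Metal recovered:
= 175.2921 * 82.5 / 100 = 144.6159825 tonnes
Metal lost to tailings:
= 175.2921 - 144.6159825
= 30.6761 tonnes


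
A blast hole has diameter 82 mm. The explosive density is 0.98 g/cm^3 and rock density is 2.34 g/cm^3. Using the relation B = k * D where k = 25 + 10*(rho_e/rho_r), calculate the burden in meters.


2.3934 m

First, compute k:
rho_e / rho_r = 0.98 / 2.34 = 0.4188034188
k = 25 + 10 * 0.4188034188 = 29.18803419
Then, compute burden:
B = k * D / 1000 = 29.18803419 * 82 / 1000
= 2393.418803 / 1000
= 2.3934 m


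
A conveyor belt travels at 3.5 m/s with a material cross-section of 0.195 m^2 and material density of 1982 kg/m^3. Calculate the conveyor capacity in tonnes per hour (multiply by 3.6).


4869.774 t/h

Volumetric flow = speed * area
= 3.5 * 0.195 = 0.6825 m^3/s
Mass flow = volumetric * density
= 0.6825 * 1982 = 1352.715 kg/s
Convert to t/h: multiply by 3.6
Capacity = 1352.715 * 3.6
= 4869.774 t/h


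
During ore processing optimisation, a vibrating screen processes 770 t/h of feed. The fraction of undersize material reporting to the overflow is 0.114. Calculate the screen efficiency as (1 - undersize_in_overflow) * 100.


Screen efficiency = (1 - fraction of undersize in overflow) * 100
= (1 - 0.114) * 100
= 0.886 * 100
= 88.6%

88.6%


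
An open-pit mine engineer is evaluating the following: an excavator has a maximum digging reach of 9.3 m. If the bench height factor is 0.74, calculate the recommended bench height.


6.882 m

Bench height = reach * factor
= 9.3 * 0.74
= 6.882 m


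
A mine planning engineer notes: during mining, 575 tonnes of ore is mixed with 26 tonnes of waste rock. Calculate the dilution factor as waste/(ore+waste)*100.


4.3261%

Total material = ore + waste
= 575 + 26 = 601 tonnes
Dilution = waste / total * 100
= 26 / 601 * 100
= 0.04326123128 * 100
= 4.3261%


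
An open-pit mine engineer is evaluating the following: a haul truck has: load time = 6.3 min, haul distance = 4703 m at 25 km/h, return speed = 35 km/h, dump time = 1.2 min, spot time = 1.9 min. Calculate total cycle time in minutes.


28.7495 min

Convert haul speed to m/min: 25 * 1000/60 = 416.6666667 m/min
Haul time = 4703 / 416.6666667 = 11.2872 min
Convert return speed to m/min: 35 * 1000/60 = 583.3333333 m/min
Return time = 4703 / 583.3333333 = 8.062285714 min
Total cycle time:
= 6.3 + 11.2872 + 1.2 + 8.062285714 + 1.9
= 28.7495 min


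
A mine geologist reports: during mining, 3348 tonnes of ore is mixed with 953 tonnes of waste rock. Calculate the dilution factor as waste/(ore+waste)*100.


Total material = ore + waste
= 3348 + 953 = 4301 tonnes
Dilution = waste / total * 100
= 953 / 4301 * 100
= 0.2215763776 * 100
= 22.1576%

22.1576%


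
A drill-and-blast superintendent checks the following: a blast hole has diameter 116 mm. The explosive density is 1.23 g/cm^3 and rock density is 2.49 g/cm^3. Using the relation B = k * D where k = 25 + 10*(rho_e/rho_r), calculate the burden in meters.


3.473 m

First, compute k:
rho_e / rho_r = 1.23 / 2.49 = 0.4939759036
k = 25 + 10 * 0.4939759036 = 29.93975904
Then, compute burden:
B = k * D / 1000 = 29.93975904 * 116 / 1000
= 3473.012048 / 1000
= 3.473 m


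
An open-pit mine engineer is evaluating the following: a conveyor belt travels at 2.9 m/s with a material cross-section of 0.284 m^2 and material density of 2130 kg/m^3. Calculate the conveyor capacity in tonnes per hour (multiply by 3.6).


6315.3648 t/h

Volumetric flow = speed * area
= 2.9 * 0.284 = 0.8236 m^3/s
Mass flow = volumetric * density
= 0.8236 * 2130 = 1754.268 kg/s
Convert to t/h: multiply by 3.6
Capacity = 1754.268 * 3.6
= 6315.3648 t/h


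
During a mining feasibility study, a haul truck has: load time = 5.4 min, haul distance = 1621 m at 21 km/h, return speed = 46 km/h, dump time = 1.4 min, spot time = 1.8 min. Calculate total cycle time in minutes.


Convert haul speed to m/min: 21 * 1000/60 = 350 m/min
Haul time = 1621 / 350 = 4.631428571 min
Convert return speed to m/min: 46 * 1000/60 = 766.6666667 m/min
Return time = 1621 / 766.6666667 = 2.114347826 min
Total cycle time:
= 5.4 + 4.631428571 + 1.4 + 2.114347826 + 1.8
= 15.3458 min

15.3458 min


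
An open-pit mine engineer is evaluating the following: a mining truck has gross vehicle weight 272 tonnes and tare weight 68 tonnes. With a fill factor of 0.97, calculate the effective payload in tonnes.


197.88 tonnes

Maximum payload = gross - tare
= 272 - 68 = 204 tonnes
Effective payload = max payload * fill factor
= 204 * 0.97
= 197.88 tonnes


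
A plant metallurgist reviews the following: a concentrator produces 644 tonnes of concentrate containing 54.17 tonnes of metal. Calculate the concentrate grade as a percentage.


8.4115%

Grade = (metal in concentrate / concentrate mass) * 100
= (54.17 / 644) * 100
= 0.08411490683 * 100
= 8.4115%


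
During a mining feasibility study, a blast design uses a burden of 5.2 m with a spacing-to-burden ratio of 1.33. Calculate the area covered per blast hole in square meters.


35.9632 m^2

First, find the spacing:
Spacing = burden * ratio = 5.2 * 1.33
= 6.916 m
Then, calculate the area:
Area = burden * spacing = 5.2 * 6.916
= 35.9632 m^2


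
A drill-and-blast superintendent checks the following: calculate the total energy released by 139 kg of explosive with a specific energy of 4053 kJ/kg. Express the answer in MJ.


Energy = mass * specific_energy / 1000
= 139 * 4053 / 1000
= 563367 / 1000
= 563.367 MJ

563.367 MJ


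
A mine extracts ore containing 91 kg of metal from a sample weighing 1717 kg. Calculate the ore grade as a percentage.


Ore grade = (metal mass / ore mass) * 100
= (91 / 1717) * 100
= 0.05299941759 * 100
= 5.2999%

5.2999%


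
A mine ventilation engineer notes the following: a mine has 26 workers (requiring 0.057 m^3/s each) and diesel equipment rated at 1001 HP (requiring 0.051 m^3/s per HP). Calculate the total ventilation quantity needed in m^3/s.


52.533 m^3/s

Airflow for workers:
Q_people = 26 * 0.057 = 1.482 m^3/s
Airflow for diesel equipment:
Q_diesel = 1001 * 0.051 = 51.051 m^3/s
Total ventilation:
Q_total = 1.482 + 51.051
= 52.533 m^3/s


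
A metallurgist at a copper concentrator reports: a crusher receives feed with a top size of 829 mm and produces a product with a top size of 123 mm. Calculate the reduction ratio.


6.7398

Reduction ratio = feed size / product size
= 829 / 123
= 6.7398


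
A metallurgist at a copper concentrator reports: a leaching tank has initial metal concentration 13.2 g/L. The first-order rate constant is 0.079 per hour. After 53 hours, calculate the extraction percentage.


98.4808%

Compute the exponent:
-k * t = -0.079 * 53 = -4.187
Remaining concentration:
C = 13.2 * exp(-4.187)
= 13.2 * 0.01519179195
= 0.2005316538 g/L
Extracted = 13.2 - 0.2005316538 = 12.99946835 g/L
Extraction % = 12.99946835 / 13.2 * 100
= 98.4808%


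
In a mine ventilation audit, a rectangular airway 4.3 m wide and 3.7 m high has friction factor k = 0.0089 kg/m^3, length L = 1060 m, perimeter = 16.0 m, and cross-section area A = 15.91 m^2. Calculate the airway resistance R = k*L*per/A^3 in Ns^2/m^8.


0.0375 Ns^2/m^8

Compute the numerator:
k * L * per = 0.0089 * 1060 * 16.0
= 150.944
Compute the denominator:
A^3 = 15.91^3 = 4027.268071
Resistance:
R = 150.944 / 4027.268071
= 0.0375 Ns^2/m^8


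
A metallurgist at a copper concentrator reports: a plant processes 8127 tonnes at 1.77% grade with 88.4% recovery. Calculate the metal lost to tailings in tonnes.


Total metal in feed:
= 8127 * 1.77 / 100 = 143.8479 tonnes
Metal recovered:
= 143.8479 * 88.4 / 100 = 127.1615436 tonnes
Metal lost to tailings:
= 143.8479 - 127.1615436
= 16.6864 tonnes

16.6864 tonnes


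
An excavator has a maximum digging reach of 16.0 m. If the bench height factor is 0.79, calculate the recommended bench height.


Bench height = reach * factor
= 16.0 * 0.79
= 12.64 m

12.64 m


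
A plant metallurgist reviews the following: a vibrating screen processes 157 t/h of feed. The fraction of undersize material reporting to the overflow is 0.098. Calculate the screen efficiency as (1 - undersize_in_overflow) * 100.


90.2%

Screen efficiency = (1 - fraction of undersize in overflow) * 100
= (1 - 0.098) * 100
= 0.902 * 100
= 90.2%


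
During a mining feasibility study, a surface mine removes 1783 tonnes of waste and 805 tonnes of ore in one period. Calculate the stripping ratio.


2.2149

Stripping ratio = waste tonnage / ore tonnage
= 1783 / 805
= 2.2149


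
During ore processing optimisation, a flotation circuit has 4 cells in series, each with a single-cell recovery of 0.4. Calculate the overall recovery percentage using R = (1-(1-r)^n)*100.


Complement of single-cell recovery:
1 - r = 1 - 0.4 = 0.6
Raise to power n:
(1 - r)^4 = 0.6^4 = 0.1296
Overall recovery:
R = (1 - 0.1296) * 100
= 87.04%

87.04%


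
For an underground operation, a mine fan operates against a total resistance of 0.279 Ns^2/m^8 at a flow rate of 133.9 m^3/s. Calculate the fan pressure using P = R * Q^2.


5002.2496 Pa

Compute Q^2:
Q^2 = 133.9^2 = 17929.21
Compute pressure:
P = R * Q^2 = 0.279 * 17929.21
= 5002.2496 Pa


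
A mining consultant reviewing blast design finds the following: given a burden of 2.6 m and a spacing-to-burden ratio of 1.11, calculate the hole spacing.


2.886 m

Spacing = burden * ratio
= 2.6 * 1.11
= 2.886 m


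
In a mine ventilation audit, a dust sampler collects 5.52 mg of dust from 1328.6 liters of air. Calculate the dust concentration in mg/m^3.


Convert liters to m^3: 1 m^3 = 1000 L
Concentration = mass / volume * 1000
= 5.52 / 1328.6 * 1000
= 0.00415474936 * 1000
= 4.1547 mg/m^3

4.1547 mg/m^3


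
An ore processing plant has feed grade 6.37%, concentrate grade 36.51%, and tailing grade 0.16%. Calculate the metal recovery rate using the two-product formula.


97.9173%

Using the two-product formula:
R = 100 * c * (f - t) / (f * (c - t))
Numerator = 100 * 36.51 * (6.37 - 0.16)
= 100 * 36.51 * 6.21
= 22672.71
Denominator = 6.37 * (36.51 - 0.16)
= 6.37 * 36.35
= 231.5495
R = 22672.71 / 231.5495
= 97.9173%


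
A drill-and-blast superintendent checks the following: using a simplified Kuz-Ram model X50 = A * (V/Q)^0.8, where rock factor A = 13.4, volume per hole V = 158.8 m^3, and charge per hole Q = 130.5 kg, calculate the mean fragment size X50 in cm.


15.6782 cm

Compute V/Q:
V/Q = 158.8 / 130.5 = 1.216858238
Raise to the power 0.8:
(V/Q)^0.8 = 1.216858238^0.8 = 1.170016507
Multiply by A:
X50 = 13.4 * 1.170016507
= 15.6782 cm


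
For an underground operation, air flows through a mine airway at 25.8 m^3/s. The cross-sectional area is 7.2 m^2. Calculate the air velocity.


Velocity = flow rate / cross-sectional area
= 25.8 / 7.2
= 3.5833 m/s

3.5833 m/s


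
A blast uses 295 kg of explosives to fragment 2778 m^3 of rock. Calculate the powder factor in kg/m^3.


0.1062 kg/m^3

Powder factor = explosive mass / rock volume
= 295 / 2778
= 0.1062 kg/m^3


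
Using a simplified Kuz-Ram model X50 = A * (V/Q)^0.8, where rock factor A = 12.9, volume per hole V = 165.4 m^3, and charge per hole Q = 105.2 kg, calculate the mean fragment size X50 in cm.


Compute V/Q:
V/Q = 165.4 / 105.2 = 1.572243346
Raise to the power 0.8:
(V/Q)^0.8 = 1.572243346^0.8 = 1.436202943
Multiply by A:
X50 = 12.9 * 1.436202943
= 18.527 cm

18.527 cm


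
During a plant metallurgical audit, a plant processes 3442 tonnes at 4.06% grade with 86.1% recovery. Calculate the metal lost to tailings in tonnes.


Total metal in feed:
= 3442 * 4.06 / 100 = 139.7452 tonnes
Metal recovered:
= 139.7452 * 86.1 / 100 = 120.3206172 tonnes
Metal lost to tailings:
= 139.7452 - 120.3206172
= 19.4246 tonnes

19.4246 tonnes


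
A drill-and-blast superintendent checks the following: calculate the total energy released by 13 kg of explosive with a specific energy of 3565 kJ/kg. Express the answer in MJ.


46.345 MJ

Energy = mass * specific_energy / 1000
= 13 * 3565 / 1000
= 46345 / 1000
= 46.345 MJ


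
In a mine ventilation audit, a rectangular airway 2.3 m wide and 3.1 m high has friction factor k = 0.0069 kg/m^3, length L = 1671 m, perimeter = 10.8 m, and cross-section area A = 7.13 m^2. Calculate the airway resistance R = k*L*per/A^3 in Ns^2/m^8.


0.3435 Ns^2/m^8

Compute the numerator:
k * L * per = 0.0069 * 1671 * 10.8
= 124.52292
Compute the denominator:
A^3 = 7.13^3 = 362.467097
Resistance:
R = 124.52292 / 362.467097
= 0.3435 Ns^2/m^8


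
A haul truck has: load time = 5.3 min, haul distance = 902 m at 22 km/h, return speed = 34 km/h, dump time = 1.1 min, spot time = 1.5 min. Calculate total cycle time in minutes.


Convert haul speed to m/min: 22 * 1000/60 = 366.6666667 m/min
Haul time = 902 / 366.6666667 = 2.46 min
Convert return speed to m/min: 34 * 1000/60 = 566.6666667 m/min
Return time = 902 / 566.6666667 = 1.591764706 min
Total cycle time:
= 5.3 + 2.46 + 1.1 + 1.591764706 + 1.5
= 11.9518 min

11.9518 min


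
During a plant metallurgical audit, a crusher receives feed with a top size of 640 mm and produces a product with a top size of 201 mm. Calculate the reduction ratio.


Reduction ratio = feed size / product size
= 640 / 201
= 3.1841

3.1841


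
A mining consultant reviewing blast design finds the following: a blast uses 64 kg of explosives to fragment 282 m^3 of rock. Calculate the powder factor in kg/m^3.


Powder factor = explosive mass / rock volume
= 64 / 282
= 0.227 kg/m^3

0.227 kg/m^3


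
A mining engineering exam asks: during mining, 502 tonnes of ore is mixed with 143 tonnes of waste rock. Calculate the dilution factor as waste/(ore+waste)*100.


22.1705%

Total material = ore + waste
= 502 + 143 = 645 tonnes
Dilution = waste / total * 100
= 143 / 645 * 100
= 0.2217054264 * 100
= 22.1705%


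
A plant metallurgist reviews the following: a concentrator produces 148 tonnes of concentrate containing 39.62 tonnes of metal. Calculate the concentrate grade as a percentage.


26.7703%

Grade = (metal in concentrate / concentrate mass) * 100
= (39.62 / 148) * 100
= 0.2677027027 * 100
= 26.7703%


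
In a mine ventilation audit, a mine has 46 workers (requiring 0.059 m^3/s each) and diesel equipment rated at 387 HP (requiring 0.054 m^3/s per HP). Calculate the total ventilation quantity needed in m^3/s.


23.612 m^3/s

Airflow for workers:
Q_people = 46 * 0.059 = 2.714 m^3/s
Airflow for diesel equipment:
Q_diesel = 387 * 0.054 = 20.898 m^3/s
Total ventilation:
Q_total = 2.714 + 20.898
= 23.612 m^3/s


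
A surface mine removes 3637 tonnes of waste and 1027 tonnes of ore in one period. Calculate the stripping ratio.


Stripping ratio = waste tonnage / ore tonnage
= 3637 / 1027
= 3.5414

3.5414


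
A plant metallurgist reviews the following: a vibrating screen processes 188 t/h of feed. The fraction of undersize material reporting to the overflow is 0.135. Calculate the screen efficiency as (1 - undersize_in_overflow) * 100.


86.5%

Screen efficiency = (1 - fraction of undersize in overflow) * 100
= (1 - 0.135) * 100
= 0.865 * 100
= 86.5%


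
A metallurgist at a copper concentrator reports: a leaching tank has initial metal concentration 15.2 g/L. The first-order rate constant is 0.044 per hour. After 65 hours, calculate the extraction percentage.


94.2731%

Compute the exponent:
-k * t = -0.044 * 65 = -2.86
Remaining concentration:
C = 15.2 * exp(-2.86)
= 15.2 * 0.05726876027
= 0.870485156 g/L
Extracted = 15.2 - 0.870485156 = 14.32951484 g/L
Extraction % = 14.32951484 / 15.2 * 100
= 94.2731%


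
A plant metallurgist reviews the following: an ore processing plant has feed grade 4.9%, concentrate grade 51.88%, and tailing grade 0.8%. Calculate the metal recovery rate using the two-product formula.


Using the two-product formula:
R = 100 * c * (f - t) / (f * (c - t))
Numerator = 100 * 51.88 * (4.9 - 0.8)
= 100 * 51.88 * 4.1
= 21270.8
Denominator = 4.9 * (51.88 - 0.8)
= 4.9 * 51.08
= 250.292
R = 21270.8 / 250.292
= 84.9839%

84.9839%


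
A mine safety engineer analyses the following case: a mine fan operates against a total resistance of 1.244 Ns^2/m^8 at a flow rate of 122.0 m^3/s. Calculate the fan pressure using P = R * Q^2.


Compute Q^2:
Q^2 = 122.0^2 = 14884.0
Compute pressure:
P = R * Q^2 = 1.244 * 14884.0
= 18515.696 Pa

18515.696 Pa


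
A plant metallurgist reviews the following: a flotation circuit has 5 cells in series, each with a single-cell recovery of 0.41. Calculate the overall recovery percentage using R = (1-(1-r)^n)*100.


92.8508%

Complement of single-cell recovery:
1 - r = 1 - 0.41 = 0.59
Raise to power n:
(1 - r)^5 = 0.59^5 = 0.0714924299
Overall recovery:
R = (1 - 0.0714924299) * 100
= 92.8508%


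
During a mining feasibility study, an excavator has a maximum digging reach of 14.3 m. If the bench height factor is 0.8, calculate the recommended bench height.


Bench height = reach * factor
= 14.3 * 0.8
= 11.44 m

11.44 m


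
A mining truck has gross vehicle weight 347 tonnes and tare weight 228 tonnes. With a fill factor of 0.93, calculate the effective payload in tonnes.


110.67 tonnes

Maximum payload = gross - tare
= 347 - 228 = 119 tonnes
Effective payload = max payload * fill factor
= 119 * 0.93
= 110.67 tonnes


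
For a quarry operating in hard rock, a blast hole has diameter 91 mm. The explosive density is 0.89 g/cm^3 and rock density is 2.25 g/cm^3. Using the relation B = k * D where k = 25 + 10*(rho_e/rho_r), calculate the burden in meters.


2.635 m

First, compute k:
rho_e / rho_r = 0.89 / 2.25 = 0.3955555556
k = 25 + 10 * 0.3955555556 = 28.95555556
Then, compute burden:
B = k * D / 1000 = 28.95555556 * 91 / 1000
= 2634.955556 / 1000
= 2.635 m


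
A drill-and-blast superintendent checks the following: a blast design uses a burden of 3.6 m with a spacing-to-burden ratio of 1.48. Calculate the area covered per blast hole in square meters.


19.1808 m^2

First, find the spacing:
Spacing = burden * ratio = 3.6 * 1.48
= 5.328 m
Then, calculate the area:
Area = burden * spacing = 3.6 * 5.328
= 19.1808 m^2


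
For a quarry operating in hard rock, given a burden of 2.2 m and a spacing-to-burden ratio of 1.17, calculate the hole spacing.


Spacing = burden * ratio
= 2.2 * 1.17
= 2.574 m

2.574 m


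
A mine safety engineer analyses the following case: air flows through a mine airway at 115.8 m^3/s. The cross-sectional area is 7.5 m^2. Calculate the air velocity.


15.44 m/s

Velocity = flow rate / cross-sectional area
= 115.8 / 7.5
= 15.44 m/s


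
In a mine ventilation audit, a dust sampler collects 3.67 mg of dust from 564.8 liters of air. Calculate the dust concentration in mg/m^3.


Convert liters to m^3: 1 m^3 = 1000 L
Concentration = mass / volume * 1000
= 3.67 / 564.8 * 1000
= 0.006497875354 * 1000
= 6.4979 mg/m^3

6.4979 mg/m^3


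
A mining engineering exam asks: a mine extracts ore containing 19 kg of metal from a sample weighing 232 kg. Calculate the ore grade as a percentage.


8.1897%

Ore grade = (metal mass / ore mass) * 100
= (19 / 232) * 100
= 0.08189655172 * 100
= 8.1897%


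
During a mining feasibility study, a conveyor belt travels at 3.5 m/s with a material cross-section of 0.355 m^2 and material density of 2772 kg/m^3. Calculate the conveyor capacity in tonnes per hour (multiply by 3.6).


Volumetric flow = speed * area
= 3.5 * 0.355 = 1.2425 m^3/s
Mass flow = volumetric * density
= 1.2425 * 2772 = 3444.21 kg/s
Convert to t/h: multiply by 3.6
Capacity = 3444.21 * 3.6
= 12399.156 t/h

12399.156 t/h


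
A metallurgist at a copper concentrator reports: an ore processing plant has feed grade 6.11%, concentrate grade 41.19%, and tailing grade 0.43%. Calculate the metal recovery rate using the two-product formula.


Using the two-product formula:
R = 100 * c * (f - t) / (f * (c - t))
Numerator = 100 * 41.19 * (6.11 - 0.43)
= 100 * 41.19 * 5.68
= 23395.92
Denominator = 6.11 * (41.19 - 0.43)
= 6.11 * 40.76
= 249.0436
R = 23395.92 / 249.0436
= 93.9431%

93.9431%


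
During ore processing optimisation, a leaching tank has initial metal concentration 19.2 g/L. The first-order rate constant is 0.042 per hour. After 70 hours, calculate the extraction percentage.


94.7134%

Compute the exponent:
-k * t = -0.042 * 70 = -2.94
Remaining concentration:
C = 19.2 * exp(-2.94)
= 19.2 * 0.05286572874
= 1.015021992 g/L
Extracted = 19.2 - 1.015021992 = 18.18497801 g/L
Extraction % = 18.18497801 / 19.2 * 100
= 94.7134%


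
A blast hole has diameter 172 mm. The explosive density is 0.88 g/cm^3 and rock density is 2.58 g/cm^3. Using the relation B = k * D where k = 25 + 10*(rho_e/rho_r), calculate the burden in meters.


4.8867 m

First, compute k:
rho_e / rho_r = 0.88 / 2.58 = 0.3410852713
k = 25 + 10 * 0.3410852713 = 28.41085271
Then, compute burden:
B = k * D / 1000 = 28.41085271 * 172 / 1000
= 4886.666667 / 1000
= 4.8867 m


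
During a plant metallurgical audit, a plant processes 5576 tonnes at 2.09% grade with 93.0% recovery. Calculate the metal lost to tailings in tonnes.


8.1577 tonnes

Total metal in feed:
= 5576 * 2.09 / 100 = 116.5384 tonnes
Metal recovered:
= 116.5384 * 93.0 / 100 = 108.380712 tonnes
Metal lost to tailings:
= 116.5384 - 108.380712
= 8.1577 tonnes


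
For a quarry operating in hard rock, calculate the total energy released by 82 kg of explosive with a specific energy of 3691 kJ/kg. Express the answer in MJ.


302.662 MJ

Energy = mass * specific_energy / 1000
= 82 * 3691 / 1000
= 302662 / 1000
= 302.662 MJ


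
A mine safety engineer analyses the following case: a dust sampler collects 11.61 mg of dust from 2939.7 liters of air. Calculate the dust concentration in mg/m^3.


3.9494 mg/m^3

Convert liters to m^3: 1 m^3 = 1000 L
Concentration = mass / volume * 1000
= 11.61 / 2939.7 * 1000
= 0.00394938259 * 1000
= 3.9494 mg/m^3


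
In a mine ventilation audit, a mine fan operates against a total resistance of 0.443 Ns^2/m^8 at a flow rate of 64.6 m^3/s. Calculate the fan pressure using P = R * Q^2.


Compute Q^2:
Q^2 = 64.6^2 = 4173.16
Compute pressure:
P = R * Q^2 = 0.443 * 4173.16
= 1848.7099 Pa

1848.7099 Pa


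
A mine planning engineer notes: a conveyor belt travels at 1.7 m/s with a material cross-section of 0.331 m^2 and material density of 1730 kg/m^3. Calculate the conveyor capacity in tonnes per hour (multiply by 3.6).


3504.4956 t/h

Volumetric flow = speed * area
= 1.7 * 0.331 = 0.5627 m^3/s
Mass flow = volumetric * density
= 0.5627 * 1730 = 973.471 kg/s
Convert to t/h: multiply by 3.6
Capacity = 973.471 * 3.6
= 3504.4956 t/h


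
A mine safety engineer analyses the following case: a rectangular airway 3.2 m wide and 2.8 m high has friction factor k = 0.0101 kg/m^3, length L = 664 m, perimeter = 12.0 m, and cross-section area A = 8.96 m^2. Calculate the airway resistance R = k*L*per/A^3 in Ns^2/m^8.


0.1119 Ns^2/m^8

Compute the numerator:
k * L * per = 0.0101 * 664 * 12.0
= 80.4768
Compute the denominator:
A^3 = 8.96^3 = 719.323136
Resistance:
R = 80.4768 / 719.323136
= 0.1119 Ns^2/m^8


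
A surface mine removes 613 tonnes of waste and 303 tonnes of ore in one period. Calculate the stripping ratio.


Stripping ratio = waste tonnage / ore tonnage
= 613 / 303
= 2.0231

2.0231


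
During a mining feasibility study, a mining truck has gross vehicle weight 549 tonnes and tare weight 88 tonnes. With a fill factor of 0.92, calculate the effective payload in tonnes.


424.12 tonnes

Maximum payload = gross - tare
= 549 - 88 = 461 tonnes
Effective payload = max payload * fill factor
= 461 * 0.92
= 424.12 tonnes


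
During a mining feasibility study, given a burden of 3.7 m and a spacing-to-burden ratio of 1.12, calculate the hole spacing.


Spacing = burden * ratio
= 3.7 * 1.12
= 4.144 m

4.144 m


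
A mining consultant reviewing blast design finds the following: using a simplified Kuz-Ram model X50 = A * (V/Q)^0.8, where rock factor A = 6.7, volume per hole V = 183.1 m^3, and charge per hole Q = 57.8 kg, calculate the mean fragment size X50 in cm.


Compute V/Q:
V/Q = 183.1 / 57.8 = 3.167820069
Raise to the power 0.8:
(V/Q)^0.8 = 3.167820069^0.8 = 2.515407808
Multiply by A:
X50 = 6.7 * 2.515407808
= 16.8532 cm

16.8532 cm


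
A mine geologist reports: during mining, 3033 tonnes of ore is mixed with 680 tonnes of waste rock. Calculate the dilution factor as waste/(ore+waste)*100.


Total material = ore + waste
= 3033 + 680 = 3713 tonnes
Dilution = waste / total * 100
= 680 / 3713 * 100
= 0.1831403178 * 100
= 18.314%

18.314%


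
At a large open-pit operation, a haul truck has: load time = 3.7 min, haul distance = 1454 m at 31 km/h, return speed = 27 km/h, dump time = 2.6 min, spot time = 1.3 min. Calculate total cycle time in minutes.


13.6453 min

Convert haul speed to m/min: 31 * 1000/60 = 516.6666667 m/min
Haul time = 1454 / 516.6666667 = 2.814193548 min
Convert return speed to m/min: 27 * 1000/60 = 450 m/min
Return time = 1454 / 450 = 3.231111111 min
Total cycle time:
= 3.7 + 2.814193548 + 2.6 + 3.231111111 + 1.3
= 13.6453 min


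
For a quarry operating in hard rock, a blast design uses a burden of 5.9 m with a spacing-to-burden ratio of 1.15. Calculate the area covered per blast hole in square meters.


40.0315 m^2

First, find the spacing:
Spacing = burden * ratio = 5.9 * 1.15
= 6.785 m
Then, calculate the area:
Area = burden * spacing = 5.9 * 6.785
= 40.0315 m^2


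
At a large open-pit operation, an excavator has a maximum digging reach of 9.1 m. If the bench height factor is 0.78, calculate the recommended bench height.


7.098 m

Bench height = reach * factor
= 9.1 * 0.78
= 7.098 m


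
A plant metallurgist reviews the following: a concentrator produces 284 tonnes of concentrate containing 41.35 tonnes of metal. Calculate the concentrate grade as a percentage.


14.5599%

Grade = (metal in concentrate / concentrate mass) * 100
= (41.35 / 284) * 100
= 0.1455985915 * 100
= 14.5599%


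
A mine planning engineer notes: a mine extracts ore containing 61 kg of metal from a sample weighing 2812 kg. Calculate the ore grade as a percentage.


2.1693%

Ore grade = (metal mass / ore mass) * 100
= (61 / 2812) * 100
= 0.02169274538 * 100
= 2.1693%


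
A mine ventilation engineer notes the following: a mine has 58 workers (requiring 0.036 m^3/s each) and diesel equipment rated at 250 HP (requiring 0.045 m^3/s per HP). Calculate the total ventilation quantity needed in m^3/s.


Airflow for workers:
Q_people = 58 * 0.036 = 2.088 m^3/s
Airflow for diesel equipment:
Q_diesel = 250 * 0.045 = 11.25 m^3/s
Total ventilation:
Q_total = 2.088 + 11.25
= 13.338 m^3/s

13.338 m^3/s


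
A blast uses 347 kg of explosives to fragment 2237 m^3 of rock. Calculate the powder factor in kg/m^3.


Powder factor = explosive mass / rock volume
= 347 / 2237
= 0.1551 kg/m^3

0.1551 kg/m^3


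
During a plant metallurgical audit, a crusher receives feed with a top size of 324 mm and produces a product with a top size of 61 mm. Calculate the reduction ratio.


Reduction ratio = feed size / product size
= 324 / 61
= 5.3115

5.3115


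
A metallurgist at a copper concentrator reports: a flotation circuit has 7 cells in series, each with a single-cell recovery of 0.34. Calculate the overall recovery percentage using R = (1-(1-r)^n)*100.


94.5448%

Complement of single-cell recovery:
1 - r = 1 - 0.34 = 0.66
Raise to power n:
(1 - r)^7 = 0.66^7 = 0.05455160701
Overall recovery:
R = (1 - 0.05455160701) * 100
= 94.5448%


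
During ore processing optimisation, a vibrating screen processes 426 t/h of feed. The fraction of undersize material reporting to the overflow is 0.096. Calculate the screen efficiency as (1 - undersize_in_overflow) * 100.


Screen efficiency = (1 - fraction of undersize in overflow) * 100
= (1 - 0.096) * 100
= 0.904 * 100
= 90.4%

90.4%


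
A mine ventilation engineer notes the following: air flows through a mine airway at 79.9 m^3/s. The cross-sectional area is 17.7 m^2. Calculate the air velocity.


4.5141 m/s

Velocity = flow rate / cross-sectional area
= 79.9 / 17.7
= 4.5141 m/s


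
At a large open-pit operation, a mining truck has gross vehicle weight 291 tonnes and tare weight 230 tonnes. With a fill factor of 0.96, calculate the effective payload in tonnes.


Maximum payload = gross - tare
= 291 - 230 = 61 tonnes
Effective payload = max payload * fill factor
= 61 * 0.96
= 58.56 tonnes

58.56 tonnes


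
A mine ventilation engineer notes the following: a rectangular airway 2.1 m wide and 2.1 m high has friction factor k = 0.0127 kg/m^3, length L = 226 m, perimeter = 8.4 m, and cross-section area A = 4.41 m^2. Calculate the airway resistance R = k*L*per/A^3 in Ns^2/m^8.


Compute the numerator:
k * L * per = 0.0127 * 226 * 8.4
= 24.10968
Compute the denominator:
A^3 = 4.41^3 = 85.766121
Resistance:
R = 24.10968 / 85.766121
= 0.2811 Ns^2/m^8

0.2811 Ns^2/m^8


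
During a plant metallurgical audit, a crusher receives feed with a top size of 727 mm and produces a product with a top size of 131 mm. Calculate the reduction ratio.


5.5496

Reduction ratio = feed size / product size
= 727 / 131
= 5.5496


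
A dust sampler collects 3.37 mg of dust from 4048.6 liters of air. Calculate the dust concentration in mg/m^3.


Convert liters to m^3: 1 m^3 = 1000 L
Concentration = mass / volume * 1000
= 3.37 / 4048.6 * 1000
= 0.000832386504 * 1000
= 0.8324 mg/m^3

0.8324 mg/m^3


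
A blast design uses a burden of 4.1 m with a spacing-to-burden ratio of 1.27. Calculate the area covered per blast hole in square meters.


First, find the spacing:
Spacing = burden * ratio = 4.1 * 1.27
= 5.207 m
Then, calculate the area:
Area = burden * spacing = 4.1 * 5.207
= 21.3487 m^2

21.3487 m^2


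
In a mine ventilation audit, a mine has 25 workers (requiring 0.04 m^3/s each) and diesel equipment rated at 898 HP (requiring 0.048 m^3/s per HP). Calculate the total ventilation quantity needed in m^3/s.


Airflow for workers:
Q_people = 25 * 0.04 = 1.0 m^3/s
Airflow for diesel equipment:
Q_diesel = 898 * 0.048 = 43.104 m^3/s
Total ventilation:
Q_total = 1.0 + 43.104
= 44.104 m^3/s

44.104 m^3/s


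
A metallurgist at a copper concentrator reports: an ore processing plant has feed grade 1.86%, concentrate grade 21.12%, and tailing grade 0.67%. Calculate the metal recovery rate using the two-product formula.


Using the two-product formula:
R = 100 * c * (f - t) / (f * (c - t))
Numerator = 100 * 21.12 * (1.86 - 0.67)
= 100 * 21.12 * 1.19
= 2513.28
Denominator = 1.86 * (21.12 - 0.67)
= 1.86 * 20.45
= 38.037
R = 2513.28 / 38.037
= 66.0746%

66.0746%


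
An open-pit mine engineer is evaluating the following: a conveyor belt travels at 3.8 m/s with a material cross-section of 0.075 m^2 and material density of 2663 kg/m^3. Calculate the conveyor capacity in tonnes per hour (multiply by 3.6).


Volumetric flow = speed * area
= 3.8 * 0.075 = 0.285 m^3/s
Mass flow = volumetric * density
= 0.285 * 2663 = 758.955 kg/s
Convert to t/h: multiply by 3.6
Capacity = 758.955 * 3.6
= 2732.238 t/h

2732.238 t/h


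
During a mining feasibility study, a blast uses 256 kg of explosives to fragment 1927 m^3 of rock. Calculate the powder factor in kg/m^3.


0.1328 kg/m^3

Powder factor = explosive mass / rock volume
= 256 / 1927
= 0.1328 kg/m^3


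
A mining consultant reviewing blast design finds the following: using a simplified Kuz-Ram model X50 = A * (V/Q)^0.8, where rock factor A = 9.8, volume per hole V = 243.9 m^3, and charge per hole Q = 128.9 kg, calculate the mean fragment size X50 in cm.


16.3227 cm

Compute V/Q:
V/Q = 243.9 / 128.9 = 1.892164469
Raise to the power 0.8:
(V/Q)^0.8 = 1.892164469^0.8 = 1.665586171
Multiply by A:
X50 = 9.8 * 1.665586171
= 16.3227 cm


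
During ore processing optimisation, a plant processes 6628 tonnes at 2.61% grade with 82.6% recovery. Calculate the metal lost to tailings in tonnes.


Total metal in feed:
= 6628 * 2.61 / 100 = 172.9908 tonnes
Metal recovered:
= 172.9908 * 82.6 / 100 = 142.8904008 tonnes
Metal lost to tailings:
= 172.9908 - 142.8904008
= 30.1004 tonnes

30.1004 tonnes


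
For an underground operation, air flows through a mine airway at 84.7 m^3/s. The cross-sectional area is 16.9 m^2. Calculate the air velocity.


Velocity = flow rate / cross-sectional area
= 84.7 / 16.9
= 5.0118 m/s

5.0118 m/s


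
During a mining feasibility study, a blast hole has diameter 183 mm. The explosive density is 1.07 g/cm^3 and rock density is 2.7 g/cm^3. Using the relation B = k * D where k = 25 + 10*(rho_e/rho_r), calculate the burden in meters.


5.3002 m

First, compute k:
rho_e / rho_r = 1.07 / 2.7 = 0.3962962963
k = 25 + 10 * 0.3962962963 = 28.96296296
Then, compute burden:
B = k * D / 1000 = 28.96296296 * 183 / 1000
= 5300.222222 / 1000
= 5.3002 m


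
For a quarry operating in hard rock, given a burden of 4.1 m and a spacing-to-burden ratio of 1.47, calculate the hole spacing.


6.027 m

Spacing = burden * ratio
= 4.1 * 1.47
= 6.027 m


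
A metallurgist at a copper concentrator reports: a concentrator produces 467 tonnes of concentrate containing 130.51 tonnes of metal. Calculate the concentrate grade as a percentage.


Grade = (metal in concentrate / concentrate mass) * 100
= (130.51 / 467) * 100
= 0.2794646681 * 100
= 27.9465%

27.9465%


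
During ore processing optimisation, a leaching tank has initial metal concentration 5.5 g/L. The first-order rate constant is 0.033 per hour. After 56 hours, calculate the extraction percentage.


Compute the exponent:
-k * t = -0.033 * 56 = -1.848
Remaining concentration:
C = 5.5 * exp(-1.848)
= 5.5 * 0.1575519553
= 0.8665357543 g/L
Extracted = 5.5 - 0.8665357543 = 4.633464246 g/L
Extraction % = 4.633464246 / 5.5 * 100
= 84.2448%

84.2448%


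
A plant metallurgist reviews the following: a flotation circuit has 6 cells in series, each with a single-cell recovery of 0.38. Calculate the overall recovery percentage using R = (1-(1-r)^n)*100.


94.32%

Complement of single-cell recovery:
1 - r = 1 - 0.38 = 0.62
Raise to power n:
(1 - r)^6 = 0.62^6 = 0.05680023558
Overall recovery:
R = (1 - 0.05680023558) * 100
= 94.32%


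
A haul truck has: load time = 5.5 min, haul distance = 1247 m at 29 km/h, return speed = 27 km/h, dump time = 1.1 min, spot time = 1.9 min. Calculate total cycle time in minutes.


13.8511 min

Convert haul speed to m/min: 29 * 1000/60 = 483.3333333 m/min
Haul time = 1247 / 483.3333333 = 2.58 min
Convert return speed to m/min: 27 * 1000/60 = 450 m/min
Return time = 1247 / 450 = 2.771111111 min
Total cycle time:
= 5.5 + 2.58 + 1.1 + 2.771111111 + 1.9
= 13.8511 min


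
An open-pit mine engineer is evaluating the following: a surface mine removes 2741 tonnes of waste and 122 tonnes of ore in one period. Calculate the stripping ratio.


22.4672

Stripping ratio = waste tonnage / ore tonnage
= 2741 / 122
= 22.4672
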